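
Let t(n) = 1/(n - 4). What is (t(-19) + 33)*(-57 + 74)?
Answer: 12886/23 ≈ 560.26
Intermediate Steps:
t(n) = 1/(-4 + n)
(t(-19) + 33)*(-57 + 74) = (1/(-4 - 19) + 33)*(-57 + 74) = (1/(-23) + 33)*17 = (-1/23 + 33)*17 = (758/23)*17 = 12886/23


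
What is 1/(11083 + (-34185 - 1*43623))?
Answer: -1/66725 ≈ -1.4987e-5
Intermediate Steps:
1/(11083 + (-34185 - 1*43623)) = 1/(11083 + (-34185 - 43623)) = 1/(11083 - 77808) = 1/(-66725) = -1/66725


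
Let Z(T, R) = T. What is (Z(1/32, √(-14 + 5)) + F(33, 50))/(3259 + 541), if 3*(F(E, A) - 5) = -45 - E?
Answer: -671/121600 ≈ -0.0055181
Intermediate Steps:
F(E, A) = -10 - E/3 (F(E, A) = 5 + (-45 - E)/3 = 5 + (-15 - E/3) = -10 - E/3)
(Z(1/32, √(-14 + 5)) + F(33, 50))/(3259 + 541) = (1/32 + (-10 - ⅓*33))/(3259 + 541) = (1/32 + (-10 - 11))/3800 = (1/32 - 21)*(1/3800) = -671/32*1/3800 = -671/121600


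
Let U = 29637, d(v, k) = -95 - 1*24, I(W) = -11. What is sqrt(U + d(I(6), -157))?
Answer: sqrt(29518) ≈ 171.81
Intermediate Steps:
d(v, k) = -119 (d(v, k) = -95 - 24 = -119)
sqrt(U + d(I(6), -157)) = sqrt(29637 - 119) = sqrt(29518)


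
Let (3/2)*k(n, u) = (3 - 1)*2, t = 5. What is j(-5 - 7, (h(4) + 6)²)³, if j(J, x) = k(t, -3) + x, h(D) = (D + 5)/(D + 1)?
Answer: 108054222947/421875 ≈ 2.5613e+5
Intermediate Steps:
h(D) = (5 + D)/(1 + D)
k(n, u) = 8/3 (k(n, u) = 2*((3 - 1)*2)/3 = 2*(2*2)/3 = (⅔)*4 = 8/3)
j(J, x) = 8/3 + x
j(-5 - 7, (h(4) + 6)²)³ = (8/3 + ((5 + 4)/(1 + 4) + 6)²)³ = (8/3 + (9/5 + 6)²)³ = (8/3 + (39/5)²)³ = (8/3 + 1521/25)³ = (4763/75)³ = 108054222947/421875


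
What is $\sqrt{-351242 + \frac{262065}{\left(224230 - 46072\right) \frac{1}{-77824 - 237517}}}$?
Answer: $\frac{i \sqrt{2874607269153262}}{59386} \approx 902.83 i$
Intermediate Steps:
$\sqrt{-351242 + \frac{262065}{\left(224230 - 46072\right) \frac{1}{-77824 - 237517}}} = \sqrt{-351242 + \frac{262065}{178158 \frac{1}{-315341}}} = \sqrt{-351242 + \frac{262065}{178158 \left(- \frac{1}{315341}\right)}} = \sqrt{-351242 + \frac{262065}{- \frac{178158}{315341}}} = \sqrt{-351242 + 262065 \left(- \frac{315341}{178158}\right)} = \sqrt{-351242 - \frac{27546613055}{59386}} = \sqrt{- \frac{48405470467}{59386}} = \frac{i \sqrt{2874607269153262}}{59386}$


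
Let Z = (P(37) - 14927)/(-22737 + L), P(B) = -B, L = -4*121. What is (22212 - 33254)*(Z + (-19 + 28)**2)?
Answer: -20934141330/23221 ≈ -9.0152e+5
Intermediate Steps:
L = -484
Z = 14964/23221 (Z = (-1*37 - 14927)/(-22737 - 484) = (-37 - 14927)/(-23221) = -14964*(-1/23221) = 14964/23221 ≈ 0.64442)
(22212 - 33254)*(Z + (-19 + 28)**2) = (22212 - 33254)*(14964/23221 + (-19 + 28)**2) = -11042*(14964/23221 + 9**2) = -11042*(14964/23221 + 81) = -11042*1895865/23221 = -20934141330/23221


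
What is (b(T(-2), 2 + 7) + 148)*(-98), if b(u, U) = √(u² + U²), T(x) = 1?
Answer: -14504 - 98*√82 ≈ -15391.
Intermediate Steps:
b(u, U) = √(U² + u²)
(b(T(-2), 2 + 7) + 148)*(-98) = (√((2 + 7)² + 1²) + 148)*(-98) = (√(9² + 1) + 148)*(-98) = (√(81 + 1) + 148)*(-98) = (√82 + 148)*(-98) = (148 + √82)*(-98) = -14504 - 98*√82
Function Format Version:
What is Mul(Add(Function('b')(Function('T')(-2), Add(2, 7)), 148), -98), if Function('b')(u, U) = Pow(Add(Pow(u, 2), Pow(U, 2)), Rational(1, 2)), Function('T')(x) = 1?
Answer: Add(-14504, Mul(-98, Pow(82, Rational(1, 2)))) ≈ -15391.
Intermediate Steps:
Function('b')(u, U) = Pow(Add(Pow(U, 2), Pow(u, 2)), Rational(1, 2))
Mul(Add(Function('b')(Function('T')(-2), Add(2, 7)), 148), -98) = Mul(Add(Pow(Add(Pow(Add(2, 7), 2), Pow(1, 2)), Rational(1, 2)), 148), -98) = Mul(Add(Pow(Add(Pow(9, 2), 1), Rational(1, 2)), 148), -98) = Mul(Add(Pow(Add(81, 1), Rational(1, 2)), 148), -98) = Mul(Add(Pow(82, Rational(1, 2)), 148), -98) = Mul(Add(148, Pow(82, Rational(1, 2))), -98) = Add(-14504, Mul(-98, Pow(82, Rational(1, 2))))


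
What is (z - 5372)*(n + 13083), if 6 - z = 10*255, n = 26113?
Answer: -310275536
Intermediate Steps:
z = -2544 (z = 6 - 10*255 = 6 - 1*2550 = 6 - 2550 = -2544)
(z - 5372)*(n + 13083) = (-2544 - 5372)*(26113 + 13083) = -7916*39196 = -310275536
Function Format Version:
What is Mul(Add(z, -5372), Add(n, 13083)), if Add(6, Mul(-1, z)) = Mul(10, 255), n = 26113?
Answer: -310275536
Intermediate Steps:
z = -2544 (z = Add(6, Mul(-1, Mul(10, 255))) = Add(6, Mul(-1, 2550)) = Add(6, -2550) = -2544)
Mul(Add(z, -5372), Add(n, 13083)) = Mul(Add(-2544, -5372), Add(26113, 13083)) = Mul(-7916, 39196) = -310275536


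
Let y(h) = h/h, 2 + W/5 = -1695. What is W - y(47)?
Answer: -8486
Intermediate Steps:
W = -8485 (W = -10 + 5*(-1695) = -10 - 8475 = -8485)
y(h) = 1
W - y(47) = -8485 - 1*1 = -8485 - 1 = -8486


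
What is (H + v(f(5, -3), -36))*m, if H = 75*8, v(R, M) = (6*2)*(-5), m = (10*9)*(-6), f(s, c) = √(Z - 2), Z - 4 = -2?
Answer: -291600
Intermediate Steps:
Z = 2 (Z = 4 - 2 = 2)
f(s, c) = 0 (f(s, c) = √(2 - 2) = √0 = 0)
m = -540 (m = 90*(-6) = -540)
v(R, M) = -60 (v(R, M) = 12*(-5) = -60)
H = 600
(H + v(f(5, -3), -36))*m = (600 - 60)*(-540) = 540*(-540) = -291600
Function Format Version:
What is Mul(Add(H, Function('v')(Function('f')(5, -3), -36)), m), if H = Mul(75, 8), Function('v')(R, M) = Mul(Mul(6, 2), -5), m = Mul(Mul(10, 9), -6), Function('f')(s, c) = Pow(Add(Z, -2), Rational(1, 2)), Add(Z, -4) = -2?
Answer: -291600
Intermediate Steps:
Z = 2 (Z = Add(4, -2) = 2)
Function('f')(s, c) = 0 (Function('f')(s, c) = Pow(Add(2, -2), Rational(1, 2)) = Pow(0, Rational(1, 2)) = 0)
m = -540 (m = Mul(90, -6) = -540)
Function('v')(R, M) = -60 (Function('v')(R, M) = Mul(12, -5) = -60)
H = 600
Mul(Add(H, Function('v')(Function('f')(5, -3), -36)), m) = Mul(Add(600, -60), -540) = Mul(540, -540) = -291600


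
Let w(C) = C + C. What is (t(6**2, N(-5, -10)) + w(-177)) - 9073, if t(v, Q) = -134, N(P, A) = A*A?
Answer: -9561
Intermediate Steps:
N(P, A) = A**2
w(C) = 2*C
(t(6**2, N(-5, -10)) + w(-177)) - 9073 = (-134 + 2*(-177)) - 9073 = (-134 - 354) - 9073 = -488 - 9073 = -9561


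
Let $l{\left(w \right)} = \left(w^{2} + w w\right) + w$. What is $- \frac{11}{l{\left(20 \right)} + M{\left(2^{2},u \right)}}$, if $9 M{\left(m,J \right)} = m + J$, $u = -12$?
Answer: $- \frac{99}{7372} \approx -0.013429$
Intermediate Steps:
$l{\left(w \right)} = w + 2 w^{2}$ ($l{\left(w \right)} = \left(w^{2} + w^{2}\right) + w = 2 w^{2} + w = w + 2 w^{2}$)
$M{\left(m,J \right)} = \frac{J}{9} + \frac{m}{9}$ ($M{\left(m,J \right)} = \frac{m + J}{9} = \frac{J + m}{9} = \frac{J}{9} + \frac{m}{9}$)
$- \frac{11}{l{\left(20 \right)} + M{\left(2^{2},u \right)}} = - \frac{11}{20 \left(1 + 2 \cdot 20\right) + \left(\frac{1}{9} \left(-12\right) + \frac{2^{2}}{9}\right)} = - \frac{11}{20 \left(1 + 40\right) + \left(- \frac{4}{3} + \frac{1}{9} \cdot 4\right)} = - \frac{11}{20 \cdot 41 + \left(- \frac{4}{3} + \frac{4}{9}\right)} = - \frac{11}{820 - \frac{8}{9}} = - \frac{11}{\frac{7372}{9}} = \left(-11\right) \frac{9}{7372} = - \frac{99}{7372}$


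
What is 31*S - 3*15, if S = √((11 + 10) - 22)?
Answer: -45 + 31*I ≈ -45.0 + 31.0*I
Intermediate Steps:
S = I (S = √(21 - 22) = √(-1) = I ≈ 1.0*I)
31*S - 3*15 = 31*I - 3*15 = 31*I - 45 = -45 + 31*I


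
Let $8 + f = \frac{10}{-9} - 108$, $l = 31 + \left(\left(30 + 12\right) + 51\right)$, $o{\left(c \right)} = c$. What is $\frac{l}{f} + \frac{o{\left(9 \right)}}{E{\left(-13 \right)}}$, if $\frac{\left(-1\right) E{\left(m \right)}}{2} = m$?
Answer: $- \frac{315}{442} \approx -0.71267$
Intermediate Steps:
$E{\left(m \right)} = - 2 m$
$l = 124$ ($l = 31 + \left(42 + 51\right) = 31 + 93 = 124$)
$f = - \frac{1054}{9}$ ($f = -8 + \left(\frac{10}{-9} - 108\right) = -8 + \left(10 \left(- \frac{1}{9}\right) - 108\right) = -8 - \frac{982}{9} = - \frac{1054}{9} \approx -117.11$)
$\frac{l}{f} + \frac{o{\left(9 \right)}}{E{\left(-13 \right)}} = \frac{124}{- \frac{1054}{9}} + \frac{9}{\left(-2\right) \left(-13\right)} = 124 \left(- \frac{9}{1054}\right) + \frac{9}{26} = - \frac{18}{17} + 9 \cdot \frac{1}{26} = - \frac{18}{17} + \frac{9}{26} = - \frac{315}{442}$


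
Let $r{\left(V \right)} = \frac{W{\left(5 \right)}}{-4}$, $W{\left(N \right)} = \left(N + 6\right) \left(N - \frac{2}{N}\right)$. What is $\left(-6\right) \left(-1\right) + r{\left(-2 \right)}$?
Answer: $- \frac{133}{20} \approx -6.65$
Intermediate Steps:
$W{\left(N \right)} = \left(6 + N\right) \left(N - \frac{2}{N}\right)$
$r{\left(V \right)} = - \frac{253}{20}$ ($r{\left(V \right)} = \frac{-2 + 5^{2} - \frac{12}{5} + 6 \cdot 5}{-4} = \left(-2 + 25 - \frac{12}{5} + 30\right) \left(- \frac{1}{4}\right) = \frac{253}{5} \left(- \frac{1}{4}\right) = - \frac{253}{20}$)
$\left(-6\right) \left(-1\right) + r{\left(-2 \right)} = \left(-6\right) \left(-1\right) - \frac{253}{20} = 6 - \frac{253}{20} = - \frac{133}{20}$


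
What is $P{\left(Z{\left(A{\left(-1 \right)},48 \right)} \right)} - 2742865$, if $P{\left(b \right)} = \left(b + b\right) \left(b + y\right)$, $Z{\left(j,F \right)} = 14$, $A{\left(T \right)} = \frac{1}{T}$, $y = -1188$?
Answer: $-2775737$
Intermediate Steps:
$P{\left(b \right)} = 2 b \left(-1188 + b\right)$ ($P{\left(b \right)} = \left(b + b\right) \left(b - 1188\right) = 2 b \left(-1188 + b\right)$)
$P{\left(Z{\left(A{\left(-1 \right)},48 \right)} \right)} - 2742865 = 2 \cdot 14 \left(-1188 + 14\right) - 2742865 = 2 \cdot 14 \left(-1174\right) - 2742865 = -32872 - 2742865 = -2775737$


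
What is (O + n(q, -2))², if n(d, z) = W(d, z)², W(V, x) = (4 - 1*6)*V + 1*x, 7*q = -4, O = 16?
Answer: 672400/2401 ≈ 280.05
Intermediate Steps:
q = -4/7 (q = (⅐)*(-4) = -4/7 ≈ -0.57143)
W(V, x) = x - 2*V (W(V, x) = (4 - 6)*V + x = -2*V + x = x - 2*V)
n(d, z) = (z - 2*d)²
(O + n(q, -2))² = (16 + (-1*(-2) + 2*(-4/7))²)² = (16 + (2 - 8/7)²)² = (16 + (6/7)²)² = (16 + 36/49)² = (820/49)² = 672400/2401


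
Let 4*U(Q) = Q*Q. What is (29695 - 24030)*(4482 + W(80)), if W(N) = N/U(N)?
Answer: 101563253/4 ≈ 2.5391e+7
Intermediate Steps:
U(Q) = Q²/4 (U(Q) = (Q*Q)/4 = Q²/4)
W(N) = 4/N (W(N) = N/((N²/4)) = N*(4/N²) = 4/N)
(29695 - 24030)*(4482 + W(80)) = (29695 - 24030)*(4482 + 4/80) = 5665*(4482 + 4*(1/80)) = 5665*(4482 + 1/20) = 5665*(89641/20) = 101563253/4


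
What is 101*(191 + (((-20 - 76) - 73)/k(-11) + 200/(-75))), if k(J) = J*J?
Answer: 6853658/363 ≈ 18881.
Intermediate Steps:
k(J) = J²
101*(191 + (((-20 - 76) - 73)/k(-11) + 200/(-75))) = 101*(191 + (((-20 - 76) - 73)/((-11)²) + 200/(-75))) = 101*(191 + ((-96 - 73)/121 + 200*(-1/75))) = 101*(191 + (-169*1/121 - 8/3)) = 101*(191 + (-169/121 - 8/3)) = 101*(191 - 1475/363) = 101*(67858/363) = 6853658/363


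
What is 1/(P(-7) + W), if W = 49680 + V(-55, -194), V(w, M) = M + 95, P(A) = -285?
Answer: 1/49296 ≈ 2.0286e-5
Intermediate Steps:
V(w, M) = 95 + M
W = 49581 (W = 49680 + (95 - 194) = 49680 - 99 = 49581)
1/(P(-7) + W) = 1/(-285 + 49581) = 1/49296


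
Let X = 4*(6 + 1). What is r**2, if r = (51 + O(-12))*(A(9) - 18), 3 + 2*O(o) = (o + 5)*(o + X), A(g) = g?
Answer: 13689/4 ≈ 3422.3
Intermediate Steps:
X = 28 (X = 4*7 = 28)
O(o) = -3/2 + (5 + o)*(28 + o)/2 (O(o) = -3/2 + ((o + 5)*(o + 28))/2 = -3/2 + ((5 + o)*(28 + o))/2 = -3/2 + (5 + o)*(28 + o)/2)
r = 117/2 (r = (51 + (137/2 + (1/2)*(-12)**2 + (33/2)*(-12)))*(9 - 18) = (51 + (137/2 + (1/2)*144 - 198))*(-9) = (51 + (137/2 + 72 - 198))*(-9) = (51 - 115/2)*(-9) = -13/2*(-9) = 117/2 ≈ 58.500)
r**2 = (117/2)**2 = 13689/4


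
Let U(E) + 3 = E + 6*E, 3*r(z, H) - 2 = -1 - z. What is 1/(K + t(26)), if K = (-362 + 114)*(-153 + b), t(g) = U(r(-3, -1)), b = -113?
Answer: 3/197923 ≈ 1.5157e-5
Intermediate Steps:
r(z, H) = ⅓ - z/3 (r(z, H) = ⅔ + (-1 - z)/3 = ⅔ + (-⅓ - z/3) = ⅓ - z/3)
U(E) = -3 + 7*E (U(E) = -3 + (E + 6*E) = -3 + 7*E)
t(g) = 19/3 (t(g) = -3 + 7*(⅓ - ⅓*(-3)) = -3 + 7*(⅓ + 1) = -3 + 7*(4/3) = -3 + 28/3 = 19/3)
K = 65968 (K = (-362 + 114)*(-153 - 113) = -248*(-266) = 65968)
1/(K + t(26)) = 1/(65968 + 19/3) = 1/(197923/3) = 3/197923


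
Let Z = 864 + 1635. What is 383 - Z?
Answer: -2116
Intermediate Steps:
Z = 2499
383 - Z = 383 - 1*2499 = 383 - 2499 = -2116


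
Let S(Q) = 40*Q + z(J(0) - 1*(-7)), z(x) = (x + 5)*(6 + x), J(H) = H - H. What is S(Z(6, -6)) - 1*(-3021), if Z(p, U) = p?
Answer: 3417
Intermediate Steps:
J(H) = 0
z(x) = (5 + x)*(6 + x)
S(Q) = 156 + 40*Q (S(Q) = 40*Q + (30 + (0 - 1*(-7))² + 11*(0 - 1*(-7))) = 40*Q + (30 + (0 + 7)² + 11*(0 + 7)) = 40*Q + (30 + 7² + 11*7) = 40*Q + (30 + 49 + 77) = 40*Q + 156 = 156 + 40*Q)
S(Z(6, -6)) - 1*(-3021) = (156 + 40*6) - 1*(-3021) = (156 + 240) + 3021 = 396 + 3021 = 3417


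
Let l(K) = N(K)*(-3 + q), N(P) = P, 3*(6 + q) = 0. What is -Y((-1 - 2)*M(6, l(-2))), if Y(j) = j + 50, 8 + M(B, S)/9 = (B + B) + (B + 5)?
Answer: 355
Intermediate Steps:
q = -6 (q = -6 + (1/3)*0 = -6 + 0 = -6)
l(K) = -9*K (l(K) = K*(-3 - 6) = K*(-9) = -9*K)
M(B, S) = -27 + 27*B (M(B, S) = -72 + 9*((B + B) + (B + 5)) = -72 + 9*(2*B + (5 + B)) = -72 + 9*(5 + 3*B) = -72 + (45 + 27*B) = -27 + 27*B)
Y(j) = 50 + j
-Y((-1 - 2)*M(6, l(-2))) = -(50 + (-1 - 2)*(-27 + 27*6)) = -(50 - 3*(-27 + 162)) = -(50 - 3*135) = -(50 - 405) = -1*(-355) = 355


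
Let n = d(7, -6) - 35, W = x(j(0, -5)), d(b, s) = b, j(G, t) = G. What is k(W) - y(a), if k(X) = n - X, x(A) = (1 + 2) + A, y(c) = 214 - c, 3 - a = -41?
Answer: -201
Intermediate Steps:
a = 44 (a = 3 - 1*(-41) = 3 + 41 = 44)
x(A) = 3 + A
W = 3 (W = 3 + 0 = 3)
n = -28 (n = 7 - 35 = -28)
k(X) = -28 - X
k(W) - y(a) = (-28 - 1*3) - (214 - 1*44) = (-28 - 3) - (214 - 44) = -31 - 1*170 = -31 - 170 = -201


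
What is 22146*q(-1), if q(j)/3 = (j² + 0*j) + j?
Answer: 0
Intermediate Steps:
q(j) = 3*j + 3*j² (q(j) = 3*((j² + 0*j) + j) = 3*((j² + 0) + j) = 3*(j² + j) = 3*(j + j²) = 3*j + 3*j²)
22146*q(-1) = 22146*(3*(-1)*(1 - 1)) = 22146*(3*(-1)*0) = 22146*0 = 0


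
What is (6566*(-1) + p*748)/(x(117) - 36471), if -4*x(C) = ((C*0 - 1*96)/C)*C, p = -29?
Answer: 28258/36447 ≈ 0.77532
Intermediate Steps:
x(C) = 24 (x(C) = -(C*0 - 1*96)/C*C/4 = -(0 - 96)/C*C/4 = -(-96/C)*C/4 = -¼*(-96) = 24)
(6566*(-1) + p*748)/(x(117) - 36471) = (6566*(-1) - 29*748)/(24 - 36471) = (-6566 - 21692)/(-36447) = -28258*(-1/36447) = 28258/36447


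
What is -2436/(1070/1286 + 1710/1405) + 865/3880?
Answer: -341487527795/287307016 ≈ -1188.6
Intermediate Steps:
-2436/(1070/1286 + 1710/1405) + 865/3880 = -2436/(1070*(1/1286) + 1710*(1/1405)) + 865*(1/3880) = -2436/(535/643 + 342/281) + 173/776 = -2436/370241/180683 + 173/776 = -2436*180683/370241 + 173/776 = -440143788/370241 + 173/776 = -341487527795/287307016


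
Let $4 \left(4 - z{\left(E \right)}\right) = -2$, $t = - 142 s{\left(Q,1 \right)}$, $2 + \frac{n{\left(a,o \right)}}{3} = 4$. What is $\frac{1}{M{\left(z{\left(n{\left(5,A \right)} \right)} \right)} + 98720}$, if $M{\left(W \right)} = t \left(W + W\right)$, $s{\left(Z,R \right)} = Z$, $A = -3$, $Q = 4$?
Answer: $\frac{1}{93608} \approx 1.0683 \cdot 10^{-5}$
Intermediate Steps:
$n{\left(a,o \right)} = 6$ ($n{\left(a,o \right)} = -6 + 3 \cdot 4 = -6 + 12 = 6$)
$t = -568$ ($t = \left(-142\right) 4 = -568$)
$z{\left(E \right)} = \frac{9}{2}$ ($z{\left(E \right)} = 4 - - \frac{1}{2} = 4 + \frac{1}{2} = \frac{9}{2}$)
$M{\left(W \right)} = - 1136 W$ ($M{\left(W \right)} = - 568 \left(W + W\right) = - 568 \cdot 2 W = - 1136 W$)
$\frac{1}{M{\left(z{\left(n{\left(5,A \right)} \right)} \right)} + 98720} = \frac{1}{\left(-1136\right) \frac{9}{2} + 98720} = \frac{1}{-5112 + 98720} = \frac{1}{93608}$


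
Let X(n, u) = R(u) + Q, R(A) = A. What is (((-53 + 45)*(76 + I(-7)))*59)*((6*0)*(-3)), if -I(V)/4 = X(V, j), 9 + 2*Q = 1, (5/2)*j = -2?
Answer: 0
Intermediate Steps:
j = -4/5 (j = (2/5)*(-2) = -4/5 ≈ -0.80000)
Q = -4 (Q = -9/2 + (1/2)*1 = -9/2 + 1/2 = -4)
X(n, u) = -4 + u (X(n, u) = u - 4 = -4 + u)
I(V) = 96/5 (I(V) = -4*(-4 - 4/5) = -4*(-24/5) = 96/5)
(((-53 + 45)*(76 + I(-7)))*59)*((6*0)*(-3)) = (((-53 + 45)*(76 + 96/5))*59)*((6*0)*(-3)) = (-8*476/5*59)*(0*(-3)) = -3808/5*59*0 = -224672/5*0 = 0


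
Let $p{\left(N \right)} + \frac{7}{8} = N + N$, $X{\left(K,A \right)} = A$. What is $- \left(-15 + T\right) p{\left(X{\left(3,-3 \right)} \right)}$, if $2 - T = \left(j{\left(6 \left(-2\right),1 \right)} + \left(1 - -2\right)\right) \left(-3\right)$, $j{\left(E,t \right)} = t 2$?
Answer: $\frac{55}{4} \approx 13.75$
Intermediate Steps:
$j{\left(E,t \right)} = 2 t$
$T = 17$ ($T = 2 - \left(2 \cdot 1 + \left(1 - -2\right)\right) \left(-3\right) = 2 - \left(2 + \left(1 + 2\right)\right) \left(-3\right) = 2 - \left(2 + 3\right) \left(-3\right) = 2 - 5 \left(-3\right) = 2 - -15 = 2 + 15 = 17$)
$p{\left(N \right)} = - \frac{7}{8} + 2 N$ ($p{\left(N \right)} = - \frac{7}{8} + \left(N + N\right) = - \frac{7}{8} + 2 N$)
$- \left(-15 + T\right) p{\left(X{\left(3,-3 \right)} \right)} = - \left(-15 + 17\right) \left(- \frac{7}{8} + 2 \left(-3\right)\right) = - 2 \left(- \frac{7}{8} - 6\right) = - \frac{2 \left(-55\right)}{8} = \left(-1\right) \left(- \frac{55}{4}\right) = \frac{55}{4}$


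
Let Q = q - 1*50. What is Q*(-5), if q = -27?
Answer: 385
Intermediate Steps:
Q = -77 (Q = -27 - 1*50 = -27 - 50 = -77)
Q*(-5) = -77*(-5) = 385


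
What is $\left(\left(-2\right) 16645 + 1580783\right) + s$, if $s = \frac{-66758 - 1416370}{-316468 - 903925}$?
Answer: $\frac{1888551107877}{1220393} \approx 1.5475 \cdot 10^{6}$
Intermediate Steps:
$s = \frac{1483128}{1220393}$ ($s = - \frac{1483128}{-1220393} = \left(-1483128\right) \left(- \frac{1}{1220393}\right) = \frac{1483128}{1220393} \approx 1.2153$)
$\left(\left(-2\right) 16645 + 1580783\right) + s = \left(\left(-2\right) 16645 + 1580783\right) + \frac{1483128}{1220393} = \left(-33290 + 1580783\right) + \frac{1483128}{1220393} = 1547493 + \frac{1483128}{1220393} = \frac{1888551107877}{1220393}$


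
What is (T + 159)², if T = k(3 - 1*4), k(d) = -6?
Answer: 23409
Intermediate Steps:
T = -6
(T + 159)² = (-6 + 159)² = 153² = 23409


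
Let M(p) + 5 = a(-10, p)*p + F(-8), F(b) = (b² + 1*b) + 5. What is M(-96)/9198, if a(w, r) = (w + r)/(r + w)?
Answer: -20/4599 ≈ -0.0043488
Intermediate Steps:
F(b) = 5 + b + b² (F(b) = (b² + b) + 5 = (b + b²) + 5 = 5 + b + b²)
a(w, r) = 1 (a(w, r) = (r + w)/(r + w) = 1)
M(p) = 56 + p (M(p) = -5 + (1*p + (5 - 8 + (-8)²)) = -5 + (p + (5 - 8 + 64)) = -5 + (p + 61) = -5 + (61 + p) = 56 + p)
M(-96)/9198 = (56 - 96)/9198 = -40*1/9198 = -20/4599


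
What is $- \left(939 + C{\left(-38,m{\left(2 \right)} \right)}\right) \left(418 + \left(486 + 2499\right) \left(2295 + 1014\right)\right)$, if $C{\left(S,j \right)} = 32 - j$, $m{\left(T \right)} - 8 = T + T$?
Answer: $-9472793897$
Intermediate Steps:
$m{\left(T \right)} = 8 + 2 T$ ($m{\left(T \right)} = 8 + \left(T + T\right) = 8 + 2 T$)
$- \left(939 + C{\left(-38,m{\left(2 \right)} \right)}\right) \left(418 + \left(486 + 2499\right) \left(2295 + 1014\right)\right) = - \left(939 + \left(32 - \left(8 + 2 \cdot 2\right)\right)\right) \left(418 + \left(486 + 2499\right) \left(2295 + 1014\right)\right) = - \left(939 + \left(32 - \left(8 + 4\right)\right)\right) \left(418 + 2985 \cdot 3309\right) = - \left(939 + \left(32 - 12\right)\right) \left(418 + 9877365\right) = - \left(939 + \left(32 - 12\right)\right) 9877783 = - \left(939 + 20\right) 9877783 = - 959 \cdot 9877783 = \left(-1\right) 9472793897 = -9472793897$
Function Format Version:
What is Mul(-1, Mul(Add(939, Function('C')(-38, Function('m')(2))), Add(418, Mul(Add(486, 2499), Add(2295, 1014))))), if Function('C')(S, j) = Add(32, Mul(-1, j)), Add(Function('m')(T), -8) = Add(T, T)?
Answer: -9472793897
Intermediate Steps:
Function('m')(T) = Add(8, Mul(2, T)) (Function('m')(T) = Add(8, Add(T, T)) = Add(8, Mul(2, T)))
Mul(-1, Mul(Add(939, Function('C')(-38, Function('m')(2))), Add(418, Mul(Add(486, 2499), Add(2295, 1014))))) = Mul(-1, Mul(Add(939, Add(32, Mul(-1, Add(8, Mul(2, 2))))), Add(418, Mul(Add(486, 2499), Add(2295, 1014))))) = Mul(-1, Mul(Add(939, Add(32, Mul(-1, Add(8, 4)))), Add(418, Mul(2985, 3309)))) = Mul(-1, Mul(Add(939, Add(32, Mul(-1, 12))), Add(418, 9877365))) = Mul(-1, Mul(Add(939, Add(32, -12)), 9877783)) = Mul(-1, Mul(Add(939, 20), 9877783)) = Mul(-1, Mul(959, 9877783)) = Mul(-1, 9472793897) = -9472793897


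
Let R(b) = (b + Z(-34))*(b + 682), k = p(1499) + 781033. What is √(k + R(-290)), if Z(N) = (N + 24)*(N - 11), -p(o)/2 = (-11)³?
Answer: √846415 ≈ 920.01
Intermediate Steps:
p(o) = 2662 (p(o) = -2*(-11)³ = -2*(-1331) = 2662)
Z(N) = (-11 + N)*(24 + N) (Z(N) = (24 + N)*(-11 + N) = (-11 + N)*(24 + N))
k = 783695 (k = 2662 + 781033 = 783695)
R(b) = (450 + b)*(682 + b) (R(b) = (b + (-264 + (-34)² + 13*(-34)))*(b + 682) = (b + (-264 + 1156 - 442))*(682 + b) = (b + 450)*(682 + b) = (450 + b)*(682 + b))
√(k + R(-290)) = √(783695 + (306900 + (-290)² + 1132*(-290))) = √(783695 + (306900 + 84100 - 328280)) = √(783695 + 62720) = √846415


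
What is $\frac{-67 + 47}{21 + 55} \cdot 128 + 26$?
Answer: $- \frac{146}{19} \approx -7.6842$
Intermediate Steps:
$\frac{-67 + 47}{21 + 55} \cdot 128 + 26 = - \frac{20}{76} \cdot 128 + 26 = \left(-20\right) \frac{1}{76} \cdot 128 + 26 = \left(- \frac{5}{19}\right) 128 + 26 = - \frac{640}{19} + 26 = - \frac{146}{19}$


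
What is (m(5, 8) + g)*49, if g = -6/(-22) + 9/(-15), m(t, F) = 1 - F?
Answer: -19747/55 ≈ -359.04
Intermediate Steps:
g = -18/55 (g = -6*(-1/22) + 9*(-1/15) = 3/11 - 3/5 = -18/55 ≈ -0.32727)
(m(5, 8) + g)*49 = ((1 - 1*8) - 18/55)*49 = ((1 - 8) - 18/55)*49 = (-7 - 18/55)*49 = -403/55*49 = -19747/55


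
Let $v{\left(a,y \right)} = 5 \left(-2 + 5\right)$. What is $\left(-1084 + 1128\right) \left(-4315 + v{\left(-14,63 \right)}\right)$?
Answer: $-189200$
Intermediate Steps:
$v{\left(a,y \right)} = 15$ ($v{\left(a,y \right)} = 5 \cdot 3 = 15$)
$\left(-1084 + 1128\right) \left(-4315 + v{\left(-14,63 \right)}\right) = \left(-1084 + 1128\right) \left(-4315 + 15\right) = 44 \left(-4300\right) = -189200$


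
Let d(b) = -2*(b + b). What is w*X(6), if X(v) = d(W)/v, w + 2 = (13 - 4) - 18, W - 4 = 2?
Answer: 44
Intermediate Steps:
W = 6 (W = 4 + 2 = 6)
w = -11 (w = -2 + ((13 - 4) - 18) = -2 + (9 - 18) = -2 - 9 = -11)
d(b) = -4*b
X(v) = -24/v (X(v) = (-4*6)/v = -24/v)
w*X(6) = -(-264)/6 = -11*(-4) = 44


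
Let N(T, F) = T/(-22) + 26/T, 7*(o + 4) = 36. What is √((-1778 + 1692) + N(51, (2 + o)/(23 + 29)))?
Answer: I*√110540562/1122 ≈ 9.3706*I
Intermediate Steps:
o = 8/7 (o = -4 + (⅐)*36 = -4 + 36/7 = 8/7 ≈ 1.1429)
N(T, F) = 26/T - T/22 (N(T, F) = T*(-1/22) + 26/T = -T/22 + 26/T = 26/T - T/22)
√((-1778 + 1692) + N(51, (2 + o)/(23 + 29))) = √((-1778 + 1692) + (26/51 - 1/22*51)) = √(-86 + (26*(1/51) - 51/22)) = √(-86 + (26/51 - 51/22)) = √(-86 - 2029/1122) = √(-98521/1122) = I*√110540562/1122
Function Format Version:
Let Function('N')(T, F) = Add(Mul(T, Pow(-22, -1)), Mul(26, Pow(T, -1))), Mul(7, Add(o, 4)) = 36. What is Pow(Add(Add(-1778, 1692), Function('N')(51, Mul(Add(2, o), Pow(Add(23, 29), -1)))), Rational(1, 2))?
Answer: Mul(Rational(1, 1122), I, Pow(110540562, Rational(1, 2))) ≈ Mul(9.3706, I)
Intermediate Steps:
o = Rational(8, 7) (o = Add(-4, Mul(Rational(1, 7), 36)) = Add(-4, Rational(36, 7)) = Rational(8, 7) ≈ 1.1429)
Function('N')(T, F) = Add(Mul(26, Pow(T, -1)), Mul(Rational(-1, 22), T)) (Function('N')(T, F) = Add(Mul(T, Rational(-1, 22)), Mul(26, Pow(T, -1))) = Add(Mul(Rational(-1, 22), T), Mul(26, Pow(T, -1))) = Add(Mul(26, Pow(T, -1)), Mul(Rational(-1, 22), T)))
Pow(Add(Add(-1778, 1692), Function('N')(51, Mul(Add(2, o), Pow(Add(23, 29), -1)))), Rational(1, 2)) = Pow(Add(Add(-1778, 1692), Add(Mul(26, Pow(51, -1)), Mul(Rational(-1, 22), 51))), Rational(1, 2)) = Pow(Add(-86, Add(Mul(26, Rational(1, 51)), Rational(-51, 22))), Rational(1, 2)) = Pow(Add(-86, Add(Rational(26, 51), Rational(-51, 22))), Rational(1, 2)) = Pow(Add(-86, Rational(-2029, 1122)), Rational(1, 2)) = Pow(Rational(-98521, 1122), Rational(1, 2)) = Mul(Rational(1, 1122), I, Pow(110540562, Rational(1, 2)))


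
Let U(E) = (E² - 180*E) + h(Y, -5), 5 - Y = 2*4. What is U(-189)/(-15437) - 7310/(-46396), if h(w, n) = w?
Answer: -1561359889/358107526 ≈ -4.3600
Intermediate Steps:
Y = -3 (Y = 5 - 2*4 = 5 - 1*8 = 5 - 8 = -3)
U(E) = -3 + E² - 180*E (U(E) = (E² - 180*E) - 3 = -3 + E² - 180*E)
U(-189)/(-15437) - 7310/(-46396) = (-3 + (-189)² - 180*(-189))/(-15437) - 7310/(-46396) = (-3 + 35721 + 34020)*(-1/15437) - 7310*(-1/46396) = 69738*(-1/15437) + 3655/23198 = -69738/15437 + 3655/23198 = -1561359889/358107526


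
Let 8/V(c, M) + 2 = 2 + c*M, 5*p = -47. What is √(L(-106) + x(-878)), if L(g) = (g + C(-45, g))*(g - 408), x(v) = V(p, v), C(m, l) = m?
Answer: √33041885968706/20633 ≈ 278.59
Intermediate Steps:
p = -47/5 (p = (⅕)*(-47) = -47/5 ≈ -9.4000)
V(c, M) = 8/(M*c) (V(c, M) = 8/(-2 + (2 + c*M)) = 8/(-2 + (2 + M*c)) = 8/((M*c)) = 8*(1/(M*c)) = 8/(M*c))
x(v) = -40/(47*v) (x(v) = 8/(v*(-47/5)) = 8*(-5/47)/v = -40/(47*v))
L(g) = (-408 + g)*(-45 + g) (L(g) = (g - 45)*(g - 408) = (-45 + g)*(-408 + g) = (-408 + g)*(-45 + g))
√(L(-106) + x(-878)) = √((18360 + (-106)² - 453*(-106)) - 40/47/(-878)) = √((18360 + 11236 + 48018) - 40/47*(-1/878)) = √(77614 + 20/20633) = √(1601409682/20633) = √33041885968706/20633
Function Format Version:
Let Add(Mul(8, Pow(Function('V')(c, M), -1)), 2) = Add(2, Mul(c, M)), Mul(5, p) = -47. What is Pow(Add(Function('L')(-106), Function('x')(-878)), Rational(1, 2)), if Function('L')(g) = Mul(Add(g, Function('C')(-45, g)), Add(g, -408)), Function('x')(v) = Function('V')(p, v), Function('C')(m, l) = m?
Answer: Mul(Rational(1, 20633), Pow(33041885968706, Rational(1, 2))) ≈ 278.59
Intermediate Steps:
p = Rational(-47, 5) (p = Mul(Rational(1, 5), -47) = Rational(-47, 5) ≈ -9.4000)
Function('V')(c, M) = Mul(8, Pow(M, -1), Pow(c, -1)) (Function('V')(c, M) = Mul(8, Pow(Add(-2, Add(2, Mul(c, M))), -1)) = Mul(8, Pow(Add(-2, Add(2, Mul(M, c))), -1)) = Mul(8, Pow(Mul(M, c), -1)) = Mul(8, Mul(Pow(M, -1), Pow(c, -1))) = Mul(8, Pow(M, -1), Pow(c, -1)))
Function('x')(v) = Mul(Rational(-40, 47), Pow(v, -1)) (Function('x')(v) = Mul(8, Pow(v, -1), Pow(Rational(-47, 5), -1)) = Mul(8, Pow(v, -1), Rational(-5, 47)) = Mul(Rational(-40, 47), Pow(v, -1)))
Function('L')(g) = Mul(Add(-408, g), Add(-45, g)) (Function('L')(g) = Mul(Add(g, -45), Add(g, -408)) = Mul(Add(-45, g), Add(-408, g)) = Mul(Add(-408, g), Add(-45, g)))
Pow(Add(Function('L')(-106), Function('x')(-878)), Rational(1, 2)) = Pow(Add(Add(18360, Pow(-106, 2), Mul(-453, -106)), Mul(Rational(-40, 47), Pow(-878, -1))), Rational(1, 2)) = Pow(Add(Add(18360, 11236, 48018), Mul(Rational(-40, 47), Rational(-1, 878))), Rational(1, 2)) = Pow(Add(77614, Rational(20, 20633)), Rational(1, 2)) = Pow(Rational(1601409682, 20633), Rational(1, 2)) = Mul(Rational(1, 20633), Pow(33041885968706, Rational(1, 2)))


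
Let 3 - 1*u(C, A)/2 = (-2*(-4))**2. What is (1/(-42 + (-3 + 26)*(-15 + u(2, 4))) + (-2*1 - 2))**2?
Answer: 163149529/10195249 ≈ 16.003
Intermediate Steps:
u(C, A) = -122 (u(C, A) = 6 - 2*(-2*(-4))**2 = 6 - 2*8**2 = 6 - 2*64 = 6 - 128 = -122)
(1/(-42 + (-3 + 26)*(-15 + u(2, 4))) + (-2*1 - 2))**2 = (1/(-42 + (-3 + 26)*(-15 - 122)) + (-2*1 - 2))**2 = (1/(-42 + 23*(-137)) + (-2 - 2))**2 = (1/(-42 - 3151) - 4)**2 = (1/(-3193) - 4)**2 = (-1/3193 - 4)**2 = (-12773/3193)**2 = 163149529/10195249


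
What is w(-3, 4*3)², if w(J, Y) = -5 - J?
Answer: 4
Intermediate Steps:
w(-3, 4*3)² = (-5 - 1*(-3))² = (-5 + 3)² = (-2)² = 4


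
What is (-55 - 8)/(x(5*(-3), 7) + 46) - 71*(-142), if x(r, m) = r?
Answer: 312479/31 ≈ 10080.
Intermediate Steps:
(-55 - 8)/(x(5*(-3), 7) + 46) - 71*(-142) = (-55 - 8)/(5*(-3) + 46) - 71*(-142) = -63/(-15 + 46) + 10082 = -63/31 + 10082 = 312479/31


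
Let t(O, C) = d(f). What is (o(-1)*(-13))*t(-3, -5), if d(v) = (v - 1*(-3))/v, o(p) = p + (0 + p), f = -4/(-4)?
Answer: 104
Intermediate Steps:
f = 1 (f = -4*(-1/4) = 1)
o(p) = 2*p (o(p) = p + p = 2*p)
d(v) = (3 + v)/v (d(v) = (v + 3)/v = (3 + v)/v)
t(O, C) = 4 (t(O, C) = (3 + 1)/1 = 1*4 = 4)
(o(-1)*(-13))*t(-3, -5) = ((2*(-1))*(-13))*4 = -2*(-13)*4 = 26*4 = 104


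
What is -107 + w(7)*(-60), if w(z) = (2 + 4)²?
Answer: -2267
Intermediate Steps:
w(z) = 36 (w(z) = 6² = 36)
-107 + w(7)*(-60) = -107 + 36*(-60) = -107 - 2160 = -2267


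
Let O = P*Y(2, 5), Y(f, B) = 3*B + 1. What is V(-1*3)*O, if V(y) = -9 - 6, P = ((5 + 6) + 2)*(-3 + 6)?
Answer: -9360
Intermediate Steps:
Y(f, B) = 1 + 3*B
P = 39 (P = (11 + 2)*3 = 13*3 = 39)
V(y) = -15
O = 624 (O = 39*(1 + 3*5) = 39*(1 + 15) = 39*16 = 624)
V(-1*3)*O = -15*624 = -9360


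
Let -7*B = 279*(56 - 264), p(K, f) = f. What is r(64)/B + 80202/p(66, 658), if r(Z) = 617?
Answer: 2328562183/19092528 ≈ 121.96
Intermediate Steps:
B = 58032/7 (B = -279*(56 - 264)/7 = -279*(-208)/7 = -⅐*(-58032) = 58032/7 ≈ 8290.3)
r(64)/B + 80202/p(66, 658) = 617/(58032/7) + 80202/658 = 617*(7/58032) + 80202*(1/658) = 4319/58032 + 40101/329 = 2328562183/19092528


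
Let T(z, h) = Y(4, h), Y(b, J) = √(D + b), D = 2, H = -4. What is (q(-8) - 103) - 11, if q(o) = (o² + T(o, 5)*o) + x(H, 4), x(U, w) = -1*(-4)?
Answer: -46 - 8*√6 ≈ -65.596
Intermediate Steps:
x(U, w) = 4
Y(b, J) = √(2 + b)
T(z, h) = √6 (T(z, h) = √(2 + 4) = √6)
q(o) = 4 + o² + o*√6 (q(o) = (o² + √6*o) + 4 = (o² + o*√6) + 4 = 4 + o² + o*√6)
(q(-8) - 103) - 11 = ((4 + (-8)² - 8*√6) - 103) - 11 = ((4 + 64 - 8*√6) - 103) - 11 = ((68 - 8*√6) - 103) - 11 = (-35 - 8*√6) - 11 = -46 - 8*√6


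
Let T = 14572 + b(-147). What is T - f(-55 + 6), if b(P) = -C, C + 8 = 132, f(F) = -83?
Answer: 14531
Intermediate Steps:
C = 124 (C = -8 + 132 = 124)
b(P) = -124 (b(P) = -1*124 = -124)
T = 14448 (T = 14572 - 124 = 14448)
T - f(-55 + 6) = 14448 - 1*(-83) = 14448 + 83 = 14531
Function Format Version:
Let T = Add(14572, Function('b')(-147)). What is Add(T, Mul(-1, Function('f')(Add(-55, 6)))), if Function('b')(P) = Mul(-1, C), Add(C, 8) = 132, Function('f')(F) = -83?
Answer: 14531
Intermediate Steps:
C = 124 (C = Add(-8, 132) = 124)
Function('b')(P) = -124 (Function('b')(P) = Mul(-1, 124) = -124)
T = 14448 (T = Add(14572, -124) = 14448)
Add(T, Mul(-1, Function('f')(Add(-55, 6)))) = Add(14448, Mul(-1, -83)) = Add(14448, 83) = 14531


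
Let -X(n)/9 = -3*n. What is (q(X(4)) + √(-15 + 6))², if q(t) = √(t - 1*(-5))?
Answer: (√113 + 3*I)² ≈ 104.0 + 63.781*I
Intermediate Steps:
X(n) = 27*n (X(n) = -(-27)*n = 27*n)
q(t) = √(5 + t) (q(t) = √(t + 5) = √(5 + t))
(q(X(4)) + √(-15 + 6))² = (√(5 + 27*4) + √(-15 + 6))² = (√(5 + 108) + √(-9))² = (√113 + 3*I)²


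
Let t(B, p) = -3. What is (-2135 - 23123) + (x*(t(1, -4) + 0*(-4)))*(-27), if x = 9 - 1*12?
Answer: -25501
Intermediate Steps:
x = -3 (x = 9 - 12 = -3)
(-2135 - 23123) + (x*(t(1, -4) + 0*(-4)))*(-27) = (-2135 - 23123) - 3*(-3 + 0*(-4))*(-27) = -25258 - 3*(-3 + 0)*(-27) = -25258 - 3*(-3)*(-27) = -25258 + 9*(-27) = -25258 - 243 = -25501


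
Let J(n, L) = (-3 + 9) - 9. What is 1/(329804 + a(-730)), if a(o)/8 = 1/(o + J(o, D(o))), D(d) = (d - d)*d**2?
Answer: 733/241746324 ≈ 3.0321e-6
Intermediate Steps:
D(d) = 0 (D(d) = 0*d**2 = 0)
J(n, L) = -3 (J(n, L) = 6 - 9 = -3)
a(o) = 8/(-3 + o) (a(o) = 8/(o - 3) = 8/(-3 + o))
1/(329804 + a(-730)) = 1/(329804 + 8/(-3 - 730)) = 1/(329804 + 8/(-733)) = 1/(329804 + 8*(-1/733)) = 1/(329804 - 8/733) = 1/(241746324/733) = 733/241746324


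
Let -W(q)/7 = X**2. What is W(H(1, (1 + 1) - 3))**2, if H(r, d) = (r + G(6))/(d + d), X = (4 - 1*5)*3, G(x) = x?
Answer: 3969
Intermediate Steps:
X = -3 (X = (4 - 5)*3 = -1*3 = -3)
H(r, d) = (6 + r)/(2*d) (H(r, d) = (r + 6)/(d + d) = (6 + r)/((2*d)) = (6 + r)*(1/(2*d)) = (6 + r)/(2*d))
W(q) = -63 (W(q) = -7*(-3)**2 = -7*9 = -63)
W(H(1, (1 + 1) - 3))**2 = (-63)**2 = 3969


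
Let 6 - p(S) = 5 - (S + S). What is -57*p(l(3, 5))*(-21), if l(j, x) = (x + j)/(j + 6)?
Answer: 3325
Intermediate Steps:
l(j, x) = (j + x)/(6 + j)
p(S) = 1 + 2*S (p(S) = 6 - (5 - (S + S)) = 6 - (5 - 2*S) = 6 + (-5 + 2*S) = 1 + 2*S)
-57*p(l(3, 5))*(-21) = -57*(1 + 2*((3 + 5)/(6 + 3)))*(-21) = -57*(1 + 2*(8/9))*(-21) = -57*(1 + 16/9)*(-21) = -57*25/9*(-21) = -475/3*(-21) = 3325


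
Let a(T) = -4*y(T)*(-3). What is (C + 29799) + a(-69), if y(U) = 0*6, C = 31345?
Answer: 61144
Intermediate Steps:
y(U) = 0
a(T) = 0 (a(T) = -4*0*(-3) = 0*(-3) = 0)
(C + 29799) + a(-69) = (31345 + 29799) + 0 = 61144 + 0 = 61144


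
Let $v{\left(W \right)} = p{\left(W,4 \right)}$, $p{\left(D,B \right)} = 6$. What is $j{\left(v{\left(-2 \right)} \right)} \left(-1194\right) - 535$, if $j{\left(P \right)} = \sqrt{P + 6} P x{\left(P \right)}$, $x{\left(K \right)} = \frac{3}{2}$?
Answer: $-535 - 21492 \sqrt{3} \approx -37760.0$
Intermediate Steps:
$x{\left(K \right)} = \frac{3}{2}$ ($x{\left(K \right)} = 3 \cdot \frac{1}{2} = \frac{3}{2}$)
$v{\left(W \right)} = 6$
$j{\left(P \right)} = \frac{3 P \sqrt{6 + P}}{2}$ ($j{\left(P \right)} = \sqrt{P + 6} P \frac{3}{2} = \sqrt{6 + P} P \frac{3}{2} = P \sqrt{6 + P} \frac{3}{2} = \frac{3 P \sqrt{6 + P}}{2}$)
$j{\left(v{\left(-2 \right)} \right)} \left(-1194\right) - 535 = \frac{3}{2} \cdot 6 \sqrt{6 + 6} \left(-1194\right) - 535 = \frac{3}{2} \cdot 6 \sqrt{12} \left(-1194\right) - 535 = \frac{3}{2} \cdot 6 \cdot 2 \sqrt{3} \left(-1194\right) - 535 = 18 \sqrt{3} \left(-1194\right) - 535 = - 21492 \sqrt{3} - 535 = -535 - 21492 \sqrt{3}$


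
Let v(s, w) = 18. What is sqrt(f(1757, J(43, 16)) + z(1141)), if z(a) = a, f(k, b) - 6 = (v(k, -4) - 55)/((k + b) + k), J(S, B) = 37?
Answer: 16*sqrt(56496410)/3551 ≈ 33.867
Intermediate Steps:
f(k, b) = 6 - 37/(b + 2*k) (f(k, b) = 6 + (18 - 55)/((k + b) + k) = 6 - 37/((b + k) + k) = 6 - 37/(b + 2*k))
sqrt(f(1757, J(43, 16)) + z(1141)) = sqrt((-37 + 6*37 + 12*1757)/(37 + 2*1757) + 1141) = sqrt((-37 + 222 + 21084)/(37 + 3514) + 1141) = sqrt(21269/3551 + 1141) = sqrt(4072960/3551) = 16*sqrt(56496410)/3551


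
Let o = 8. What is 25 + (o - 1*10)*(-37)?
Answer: 99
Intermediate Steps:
25 + (o - 1*10)*(-37) = 25 + (8 - 1*10)*(-37) = 25 + (8 - 10)*(-37) = 25 - 2*(-37) = 25 + 74 = 99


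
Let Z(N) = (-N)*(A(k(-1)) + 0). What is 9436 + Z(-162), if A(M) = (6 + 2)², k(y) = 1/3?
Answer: 19804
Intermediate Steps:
k(y) = ⅓
A(M) = 64 (A(M) = 8² = 64)
Z(N) = -64*N (Z(N) = (-N)*(64 + 0) = -N*64 = -64*N)
9436 + Z(-162) = 9436 - 64*(-162) = 9436 + 10368 = 19804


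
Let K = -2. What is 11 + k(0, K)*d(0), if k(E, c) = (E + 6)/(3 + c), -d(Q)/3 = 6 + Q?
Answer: -97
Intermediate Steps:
d(Q) = -18 - 3*Q (d(Q) = -3*(6 + Q) = -18 - 3*Q)
k(E, c) = (6 + E)/(3 + c)
11 + k(0, K)*d(0) = 11 + ((6 + 0)/(3 - 2))*(-18 - 3*0) = 11 + (6/1)*(-18 + 0) = 11 + (1*6)*(-18) = 11 + 6*(-18) = 11 - 108 = -97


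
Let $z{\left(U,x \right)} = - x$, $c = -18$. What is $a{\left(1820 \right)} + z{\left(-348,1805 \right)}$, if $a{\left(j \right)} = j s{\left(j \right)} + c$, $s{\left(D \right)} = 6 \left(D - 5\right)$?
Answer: $19817977$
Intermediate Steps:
$s{\left(D \right)} = -30 + 6 D$ ($s{\left(D \right)} = 6 \left(-5 + D\right) = -30 + 6 D$)
$a{\left(j \right)} = -18 + j \left(-30 + 6 j\right)$ ($a{\left(j \right)} = j \left(-30 + 6 j\right) - 18 = -18 + j \left(-30 + 6 j\right)$)
$a{\left(1820 \right)} + z{\left(-348,1805 \right)} = \left(-18 + 6 \cdot 1820 \left(-5 + 1820\right)\right) - 1805 = \left(-18 + 6 \cdot 1820 \cdot 1815\right) - 1805 = \left(-18 + 19819800\right) - 1805 = 19819782 - 1805 = 19817977$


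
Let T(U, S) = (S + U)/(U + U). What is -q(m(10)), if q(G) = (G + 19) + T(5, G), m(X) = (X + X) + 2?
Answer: -437/10 ≈ -43.700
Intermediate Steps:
T(U, S) = (S + U)/(2*U) (T(U, S) = (S + U)/((2*U)) = (S + U)*(1/(2*U)) = (S + U)/(2*U))
m(X) = 2 + 2*X (m(X) = 2*X + 2 = 2 + 2*X)
q(G) = 39/2 + 11*G/10 (q(G) = (G + 19) + (½)*(G + 5)/5 = (19 + G) + (½)*(⅕)*(5 + G) = (19 + G) + (½ + G/10) = 39/2 + 11*G/10)
-q(m(10)) = -(39/2 + 11*(2 + 2*10)/10) = -(39/2 + 11*(2 + 20)/10) = -(39/2 + (11/10)*22) = -(39/2 + 121/5) = -1*437/10 = -437/10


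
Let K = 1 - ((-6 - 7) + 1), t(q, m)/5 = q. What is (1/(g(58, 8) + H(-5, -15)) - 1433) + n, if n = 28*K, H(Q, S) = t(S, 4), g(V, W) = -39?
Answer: -121867/114 ≈ -1069.0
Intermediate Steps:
t(q, m) = 5*q
H(Q, S) = 5*S
K = 13 (K = 1 - (-13 + 1) = 1 - 1*(-12) = 1 + 12 = 13)
n = 364 (n = 28*13 = 364)
(1/(g(58, 8) + H(-5, -15)) - 1433) + n = (1/(-39 + 5*(-15)) - 1433) + 364 = (1/(-39 - 75) - 1433) + 364 = (1/(-114) - 1433) + 364 = (-1/114 - 1433) + 364 = -163363/114 + 364 = -121867/114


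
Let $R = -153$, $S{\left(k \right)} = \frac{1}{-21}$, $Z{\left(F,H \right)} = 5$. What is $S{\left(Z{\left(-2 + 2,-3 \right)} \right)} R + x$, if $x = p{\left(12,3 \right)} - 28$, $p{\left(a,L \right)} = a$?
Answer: $- \frac{61}{7} \approx -8.7143$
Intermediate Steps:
$S{\left(k \right)} = - \frac{1}{21}$
$x = -16$ ($x = 12 - 28 = -16$)
$S{\left(Z{\left(-2 + 2,-3 \right)} \right)} R + x = \left(- \frac{1}{21}\right) \left(-153\right) - 16 = \frac{51}{7} - 16 = - \frac{61}{7}$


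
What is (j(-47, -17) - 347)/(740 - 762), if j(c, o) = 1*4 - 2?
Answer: 345/22 ≈ 15.682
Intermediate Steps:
j(c, o) = 2 (j(c, o) = 4 - 2 = 2)
(j(-47, -17) - 347)/(740 - 762) = (2 - 347)/(740 - 762) = -345/(-22) = -345*(-1/22) = 345/22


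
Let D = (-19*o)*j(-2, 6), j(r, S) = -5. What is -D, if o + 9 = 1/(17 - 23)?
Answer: 5225/6 ≈ 870.83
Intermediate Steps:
o = -55/6 (o = -9 + 1/(17 - 23) = -9 + 1/(-6) = -9 - ⅙ = -55/6 ≈ -9.1667)
D = -5225/6 (D = -19*(-55/6)*(-5) = (1045/6)*(-5) = -5225/6 ≈ -870.83)
-D = -1*(-5225/6) = 5225/6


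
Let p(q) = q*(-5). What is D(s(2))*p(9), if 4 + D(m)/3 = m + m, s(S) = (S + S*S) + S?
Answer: -1620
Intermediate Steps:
s(S) = S² + 2*S (s(S) = (S + S²) + S = S² + 2*S)
p(q) = -5*q
D(m) = -12 + 6*m (D(m) = -12 + 3*(m + m) = -12 + 3*(2*m) = -12 + 6*m)
D(s(2))*p(9) = (-12 + 6*(2*(2 + 2)))*(-5*9) = (-12 + 6*(2*4))*(-45) = (-12 + 6*8)*(-45) = (-12 + 48)*(-45) = 36*(-45) = -1620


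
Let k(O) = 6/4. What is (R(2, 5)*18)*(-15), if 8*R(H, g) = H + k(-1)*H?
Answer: -675/4 ≈ -168.75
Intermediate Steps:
k(O) = 3/2 (k(O) = 6*(¼) = 3/2)
R(H, g) = 5*H/16 (R(H, g) = (H + 3*H/2)/8 = (5*H/2)/8 = 5*H/16)
(R(2, 5)*18)*(-15) = (((5/16)*2)*18)*(-15) = ((5/8)*18)*(-15) = (45/4)*(-15) = -675/4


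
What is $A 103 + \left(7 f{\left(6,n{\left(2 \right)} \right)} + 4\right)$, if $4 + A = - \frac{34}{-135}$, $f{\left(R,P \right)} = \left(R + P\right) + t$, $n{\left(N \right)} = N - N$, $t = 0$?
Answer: $- \frac{45908}{135} \approx -340.06$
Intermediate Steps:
$n{\left(N \right)} = 0$
$f{\left(R,P \right)} = P + R$ ($f{\left(R,P \right)} = \left(R + P\right) + 0 = \left(P + R\right) + 0 = P + R$)
$A = - \frac{506}{135}$ ($A = -4 - \frac{34}{-135} = -4 - - \frac{34}{135} = -4 + \frac{34}{135} = - \frac{506}{135} \approx -3.7481$)
$A 103 + \left(7 f{\left(6,n{\left(2 \right)} \right)} + 4\right) = \left(- \frac{506}{135}\right) 103 + \left(7 \left(0 + 6\right) + 4\right) = - \frac{52118}{135} + \left(7 \cdot 6 + 4\right) = - \frac{52118}{135} + \left(42 + 4\right) = - \frac{52118}{135} + 46 = - \frac{45908}{135}$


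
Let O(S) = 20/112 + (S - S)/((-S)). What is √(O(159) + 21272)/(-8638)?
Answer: -√4169347/120932 ≈ -0.016885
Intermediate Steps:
O(S) = 5/28 (O(S) = 20*(1/112) + 0*(-1/S) = 5/28 + 0 = 5/28)
√(O(159) + 21272)/(-8638) = √(5/28 + 21272)/(-8638) = √(595621/28)*(-1/8638) = (√4169347/14)*(-1/8638) = -√4169347/120932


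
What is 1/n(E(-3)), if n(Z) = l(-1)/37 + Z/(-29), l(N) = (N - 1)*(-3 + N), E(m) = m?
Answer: 1073/343 ≈ 3.1283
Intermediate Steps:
l(N) = (-1 + N)*(-3 + N)
n(Z) = 8/37 - Z/29 (n(Z) = (3 + (-1)² - 4*(-1))/37 + Z/(-29) = (3 + 1 + 4)*(1/37) + Z*(-1/29) = 8*(1/37) - Z/29 = 8/37 - Z/29)
1/n(E(-3)) = 1/(8/37 - 1/29*(-3)) = 1/(8/37 + 3/29) = 1/(343/1073) = 1073/343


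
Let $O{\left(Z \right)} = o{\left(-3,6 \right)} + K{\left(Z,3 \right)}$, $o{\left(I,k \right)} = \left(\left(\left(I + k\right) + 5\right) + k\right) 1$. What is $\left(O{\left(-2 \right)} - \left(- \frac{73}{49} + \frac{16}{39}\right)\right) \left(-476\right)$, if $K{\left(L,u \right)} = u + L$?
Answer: $- \frac{2089504}{273} \approx -7653.9$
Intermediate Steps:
$K{\left(L,u \right)} = L + u$
$o{\left(I,k \right)} = 5 + I + 2 k$ ($o{\left(I,k \right)} = \left(\left(5 + I + k\right) + k\right) 1 = \left(5 + I + 2 k\right) 1 = 5 + I + 2 k$)
$O{\left(Z \right)} = 17 + Z$ ($O{\left(Z \right)} = \left(5 - 3 + 2 \cdot 6\right) + \left(Z + 3\right) = \left(5 - 3 + 12\right) + \left(3 + Z\right) = 14 + \left(3 + Z\right) = 17 + Z$)
$\left(O{\left(-2 \right)} - \left(- \frac{73}{49} + \frac{16}{39}\right)\right) \left(-476\right) = \left(\left(17 - 2\right) - \left(- \frac{73}{49} + \frac{16}{39}\right)\right) \left(-476\right) = \left(15 - - \frac{2063}{1911}\right) \left(-476\right) = \left(15 + \left(- \frac{16}{39} + \frac{73}{49}\right)\right) \left(-476\right) = \left(15 + \frac{2063}{1911}\right) \left(-476\right) = \frac{30728}{1911} \left(-476\right) = - \frac{2089504}{273}$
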